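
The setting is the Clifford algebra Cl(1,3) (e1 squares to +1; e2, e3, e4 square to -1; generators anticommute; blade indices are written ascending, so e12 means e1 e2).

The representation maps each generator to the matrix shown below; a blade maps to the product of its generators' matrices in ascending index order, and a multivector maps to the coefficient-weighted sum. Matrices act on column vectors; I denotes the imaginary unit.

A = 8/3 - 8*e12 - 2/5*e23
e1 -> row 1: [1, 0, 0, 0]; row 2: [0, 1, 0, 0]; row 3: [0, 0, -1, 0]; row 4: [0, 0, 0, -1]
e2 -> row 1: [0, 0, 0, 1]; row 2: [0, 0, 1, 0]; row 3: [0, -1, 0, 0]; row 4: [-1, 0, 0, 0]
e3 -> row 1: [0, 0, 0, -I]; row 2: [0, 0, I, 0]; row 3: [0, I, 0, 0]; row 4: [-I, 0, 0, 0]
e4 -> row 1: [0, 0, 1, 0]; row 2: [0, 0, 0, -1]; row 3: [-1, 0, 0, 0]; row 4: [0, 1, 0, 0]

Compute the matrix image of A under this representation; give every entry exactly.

Bivector images (products of the table entries): rho(e12) = rho(e1)rho(e2) = row 1: [0, 0, 0, 1]; row 2: [0, 0, 1, 0]; row 3: [0, 1, 0, 0]; row 4: [1, 0, 0, 0]; rho(e23) = rho(e2)rho(e3) = row 1: [-I, 0, 0, 0]; row 2: [0, I, 0, 0]; row 3: [0, 0, -I, 0]; row 4: [0, 0, 0, I].
M = (8/3)*1 + (-8)*rho(e12) + (-2/5)*rho(e23), summed entrywise (1 is the identity matrix):
Answer: row 1: [8/3 + 2*I/5, 0, 0, -8]; row 2: [0, 8/3 - 2*I/5, -8, 0]; row 3: [0, -8, 8/3 + 2*I/5, 0]; row 4: [-8, 0, 0, 8/3 - 2*I/5]


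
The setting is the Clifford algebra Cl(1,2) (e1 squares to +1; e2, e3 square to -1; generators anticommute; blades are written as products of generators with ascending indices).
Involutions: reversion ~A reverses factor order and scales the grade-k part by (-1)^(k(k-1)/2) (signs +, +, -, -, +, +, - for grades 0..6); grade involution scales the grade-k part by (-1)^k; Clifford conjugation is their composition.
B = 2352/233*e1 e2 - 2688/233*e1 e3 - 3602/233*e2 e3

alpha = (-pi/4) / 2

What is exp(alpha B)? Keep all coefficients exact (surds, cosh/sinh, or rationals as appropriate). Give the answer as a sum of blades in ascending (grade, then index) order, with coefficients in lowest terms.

B^2 term by term: the squares give (2352/233)^2*(e1 e2)^2 + (-2688/233)^2*(e1 e3)^2 + (-3602/233)^2*(e2 e3)^2 = 5531904/54289*(+1) + 7225344/54289*(+1) + 12974404/54289*(-1) = -4 (each basis 2-blade squares to minus the product of its generators' squares); cross terms between blades sharing an index anticommute and cancel. So B^2 = -4.
B^2 = -4 — a negative square means the series sums to a rotation: l = 2, alpha*l = -pi/4, so exp(alpha B) = cos(-pi/4) + (sin(-pi/4)/2)*B = sqrt(2)/2 + (-sqrt(2)/4)*B.
Answer: sqrt(2)/2 - 588*sqrt(2)/233*e1 e2 + 672*sqrt(2)/233*e1 e3 + 1801*sqrt(2)/466*e2 e3


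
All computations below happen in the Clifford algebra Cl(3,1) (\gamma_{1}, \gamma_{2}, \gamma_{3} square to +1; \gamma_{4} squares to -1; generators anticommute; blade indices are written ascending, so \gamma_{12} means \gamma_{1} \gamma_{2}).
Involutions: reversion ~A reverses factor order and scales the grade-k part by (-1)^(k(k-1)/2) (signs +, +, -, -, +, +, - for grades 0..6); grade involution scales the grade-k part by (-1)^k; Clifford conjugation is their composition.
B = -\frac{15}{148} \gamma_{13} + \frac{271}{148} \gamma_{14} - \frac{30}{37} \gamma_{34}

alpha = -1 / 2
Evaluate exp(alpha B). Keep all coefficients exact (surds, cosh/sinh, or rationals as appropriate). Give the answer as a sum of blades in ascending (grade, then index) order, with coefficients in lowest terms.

B^2 term by term: the squares give (-\frac{15}{148})^2*(\gamma_{13})^2 + (\frac{271}{148})^2*(\gamma_{14})^2 + (-\frac{30}{37})^2*(\gamma_{34})^2 = \frac{225}{21904}*(-1) + \frac{73441}{21904}*(+1) + \frac{900}{1369}*(+1) = 4 (each basis 2-blade squares to minus the product of its generators' squares); cross terms between blades sharing an index anticommute and cancel. So B^2 = 4.
B^2 = 4 — B^2 > 0, so the exponential closes hyperbolically: l = 2, alpha*l = -1, so exp(alpha B) = cosh(-1) + (sinh(-1)/2)*B = \cosh{\left(1 \right)} + (- \frac{\sinh{\left(1 \right)}}{2})*B.
Answer: \cosh{\left(1 \right)} + \frac{15 \sinh{\left(1 \right)}}{296} \gamma_{13} - \frac{271 \sinh{\left(1 \right)}}{296} \gamma_{14} + \frac{15 \sinh{\left(1 \right)}}{37} \gamma_{34}


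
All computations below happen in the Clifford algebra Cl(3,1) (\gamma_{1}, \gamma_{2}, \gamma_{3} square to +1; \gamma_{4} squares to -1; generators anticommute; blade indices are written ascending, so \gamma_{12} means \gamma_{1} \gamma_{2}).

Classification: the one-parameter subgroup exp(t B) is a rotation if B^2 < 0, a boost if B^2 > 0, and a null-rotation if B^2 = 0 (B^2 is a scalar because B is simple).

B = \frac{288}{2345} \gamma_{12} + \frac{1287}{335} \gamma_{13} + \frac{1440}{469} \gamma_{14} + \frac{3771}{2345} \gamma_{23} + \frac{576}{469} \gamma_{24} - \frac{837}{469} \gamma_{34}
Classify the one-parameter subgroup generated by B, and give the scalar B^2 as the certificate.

B^2 term by term: the squares give (\frac{288}{2345})^2*(\gamma_{12})^2 + (\frac{1287}{335})^2*(\gamma_{13})^2 + (\frac{1440}{469})^2*(\gamma_{14})^2 + (\frac{3771}{2345})^2*(\gamma_{23})^2 + (\frac{576}{469})^2*(\gamma_{24})^2 + (-\frac{837}{469})^2*(\gamma_{34})^2 = \frac{82944}{5499025}*(-1) + \frac{1656369}{112225}*(-1) + \frac{2073600}{219961}*(+1) + \frac{14220441}{5499025}*(-1) + \frac{331776}{219961}*(+1) + \frac{700569}{219961}*(+1) = -\frac{81}{25} (each basis 2-blade squares to minus the product of its generators' squares); cross terms between blades sharing an index anticommute and cancel; the commuting (index-disjoint) pairs give grade-4 terms 2*c*c'*(blade product), which cancel blade by blade — \gamma_{1234}: -\frac{482112}{1099805} - \frac{1482624}{157115} + \frac{2172096}{219961} = 0 — confirming B is simple. So B^2 = -\frac{81}{25}.
Answer: rotation, certificate B^2 = -\frac{81}{25}. Because -\frac{81}{25} is invariant under every versor sandwich, the classification follows from its sign alone.


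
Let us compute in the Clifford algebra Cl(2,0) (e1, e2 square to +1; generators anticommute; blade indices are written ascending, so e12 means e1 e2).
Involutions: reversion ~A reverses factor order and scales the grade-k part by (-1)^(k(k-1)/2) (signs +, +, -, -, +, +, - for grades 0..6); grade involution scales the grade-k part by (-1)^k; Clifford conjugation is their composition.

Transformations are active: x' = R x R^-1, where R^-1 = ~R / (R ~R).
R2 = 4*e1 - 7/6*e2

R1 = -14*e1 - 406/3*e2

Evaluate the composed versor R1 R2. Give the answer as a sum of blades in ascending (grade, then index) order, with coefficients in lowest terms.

Distribute over the terms of R1 (each basis-blade product reordered to ascending indices, repeated generators contracted through their squares):
(-14*e1) R2 = -56 + 49/3*e12
(-406/3*e2) R2 = 1421/9 + 1624/3*e12
Summing the partial products and collecting blades:
Answer: 917/9 + 1673/3*e12


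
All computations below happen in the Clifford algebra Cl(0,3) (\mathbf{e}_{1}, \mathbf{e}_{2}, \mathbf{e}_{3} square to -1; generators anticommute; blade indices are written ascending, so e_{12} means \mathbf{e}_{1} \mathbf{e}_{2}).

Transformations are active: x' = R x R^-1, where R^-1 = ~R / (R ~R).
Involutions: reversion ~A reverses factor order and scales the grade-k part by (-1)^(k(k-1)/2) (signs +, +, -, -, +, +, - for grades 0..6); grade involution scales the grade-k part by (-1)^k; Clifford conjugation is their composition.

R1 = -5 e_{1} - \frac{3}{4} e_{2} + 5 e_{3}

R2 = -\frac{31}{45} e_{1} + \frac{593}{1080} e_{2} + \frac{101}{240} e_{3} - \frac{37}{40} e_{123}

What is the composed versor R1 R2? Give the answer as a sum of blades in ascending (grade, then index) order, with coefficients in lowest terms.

Distribute over the terms of R1 (each basis-blade product reordered to ascending indices, repeated generators contracted through their squares):
(-5 e_{1}) R2 = -\frac{31}{9} - \frac{593}{216} e_{12} - \frac{101}{48} e_{13} - \frac{37}{8} e_{23}
(-\frac{3}{4} e_{2}) R2 = \frac{593}{1440} - \frac{31}{60} e_{12} + \frac{111}{160} e_{13} - \frac{101}{320} e_{23}
(5 e_{3}) R2 = -\frac{101}{48} + \frac{37}{8} e_{12} + \frac{31}{9} e_{13} - \frac{593}{216} e_{23}
Summing the partial products and collecting blades:
Answer: -\frac{7397}{1440} + \frac{184}{135} e_{12} + \frac{2929}{1440} e_{13} - \frac{66407}{8640} e_{23}


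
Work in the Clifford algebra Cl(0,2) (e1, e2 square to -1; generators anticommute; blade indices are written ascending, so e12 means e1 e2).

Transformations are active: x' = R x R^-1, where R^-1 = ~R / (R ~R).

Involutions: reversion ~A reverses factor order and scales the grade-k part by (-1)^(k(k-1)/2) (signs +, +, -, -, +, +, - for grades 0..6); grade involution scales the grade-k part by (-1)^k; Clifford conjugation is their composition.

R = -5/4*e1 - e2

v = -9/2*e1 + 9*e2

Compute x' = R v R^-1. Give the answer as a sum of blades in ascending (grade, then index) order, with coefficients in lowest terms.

~R = -5/4*e1 - e2, and R ~R = -41/16, so R^-1 = ~R / (-41/16).
R v = 27/8 - 63/4*e12
Answer: 639/82*e1 - 261/41*e2


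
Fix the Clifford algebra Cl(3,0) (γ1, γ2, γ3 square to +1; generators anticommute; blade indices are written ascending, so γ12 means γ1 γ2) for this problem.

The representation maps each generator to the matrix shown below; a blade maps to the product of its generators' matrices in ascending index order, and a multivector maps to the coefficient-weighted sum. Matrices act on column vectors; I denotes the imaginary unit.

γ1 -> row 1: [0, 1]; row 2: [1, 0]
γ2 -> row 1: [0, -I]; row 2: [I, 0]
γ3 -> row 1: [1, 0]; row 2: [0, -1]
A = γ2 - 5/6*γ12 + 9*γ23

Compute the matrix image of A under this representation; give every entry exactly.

Bivector images (products of the table entries): rho(γ12) = rho(γ1)rho(γ2) = row 1: [I, 0]; row 2: [0, -I]; rho(γ23) = rho(γ2)rho(γ3) = row 1: [0, I]; row 2: [I, 0].
M = (1)*rho(γ2) + (-5/6)*rho(γ12) + (9)*rho(γ23), summed entrywise:
Answer: row 1: [-5*I/6, 8*I]; row 2: [10*I, 5*I/6]


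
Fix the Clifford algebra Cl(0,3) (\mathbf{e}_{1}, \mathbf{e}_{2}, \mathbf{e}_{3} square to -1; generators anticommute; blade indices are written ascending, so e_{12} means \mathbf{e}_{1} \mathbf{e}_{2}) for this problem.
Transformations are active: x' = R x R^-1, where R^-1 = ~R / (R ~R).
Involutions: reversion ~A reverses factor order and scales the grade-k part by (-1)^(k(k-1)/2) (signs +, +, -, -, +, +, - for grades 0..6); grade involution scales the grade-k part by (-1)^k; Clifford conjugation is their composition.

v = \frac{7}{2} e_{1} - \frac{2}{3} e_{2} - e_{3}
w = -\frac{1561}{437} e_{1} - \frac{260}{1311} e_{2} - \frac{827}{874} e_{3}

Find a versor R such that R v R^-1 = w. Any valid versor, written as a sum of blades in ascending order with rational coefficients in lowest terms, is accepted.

Reasoning: v^2 = w^2 = -\frac{493}{36} since conjugation preserves the quadratic form; R = v + w = -\frac{63}{874} e_{1} - \frac{378}{437} e_{2} - \frac{1701}{874} e_{3} is then valid when invertible, keeping its own part and reversing (v - w)/2.
Answer: -\frac{63}{874} e_{1} - \frac{378}{437} e_{2} - \frac{1701}{874} e_{3}


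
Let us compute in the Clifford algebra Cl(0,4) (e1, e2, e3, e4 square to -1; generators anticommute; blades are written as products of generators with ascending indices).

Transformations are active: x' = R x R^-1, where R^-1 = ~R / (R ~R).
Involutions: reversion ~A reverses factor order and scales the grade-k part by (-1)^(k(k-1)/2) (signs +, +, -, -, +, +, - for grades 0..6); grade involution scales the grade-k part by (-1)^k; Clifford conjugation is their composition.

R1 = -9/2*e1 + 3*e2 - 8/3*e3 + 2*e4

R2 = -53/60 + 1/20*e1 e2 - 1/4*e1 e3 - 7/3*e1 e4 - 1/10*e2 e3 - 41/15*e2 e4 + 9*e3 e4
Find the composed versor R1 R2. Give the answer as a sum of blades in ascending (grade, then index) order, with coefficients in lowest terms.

Distribute over the terms of R1 (each basis-blade product reordered to ascending indices, repeated generators contracted through their squares):
(-9/2*e1) R2 = 159/40*e1 + 9/40*e2 - 9/8*e3 - 21/2*e4 + 9/20*e1 e2 e3 + 123/10*e1 e2 e4 - 81/2*e1 e3 e4
(3*e2) R2 = 3/20*e1 - 53/20*e2 + 3/10*e3 + 41/5*e4 + 3/4*e1 e2 e3 + 7*e1 e2 e4 + 27*e2 e3 e4
(-8/3*e3) R2 = 2/3*e1 + 4/15*e2 + 106/45*e3 + 24*e4 - 2/15*e1 e2 e3 - 56/9*e1 e3 e4 - 328/45*e2 e3 e4
(2*e4) R2 = -14/3*e1 - 82/15*e2 + 18*e3 - 53/30*e4 + 1/10*e1 e2 e4 - 1/2*e1 e3 e4 - 1/5*e2 e3 e4
Summing the partial products and collecting blades:
Answer: 1/8*e1 - 61/8*e2 + 7031/360*e3 + 299/15*e4 + 16/15*e1 e2 e3 + 97/5*e1 e2 e4 - 425/9*e1 e3 e4 + 878/45*e2 e3 e4


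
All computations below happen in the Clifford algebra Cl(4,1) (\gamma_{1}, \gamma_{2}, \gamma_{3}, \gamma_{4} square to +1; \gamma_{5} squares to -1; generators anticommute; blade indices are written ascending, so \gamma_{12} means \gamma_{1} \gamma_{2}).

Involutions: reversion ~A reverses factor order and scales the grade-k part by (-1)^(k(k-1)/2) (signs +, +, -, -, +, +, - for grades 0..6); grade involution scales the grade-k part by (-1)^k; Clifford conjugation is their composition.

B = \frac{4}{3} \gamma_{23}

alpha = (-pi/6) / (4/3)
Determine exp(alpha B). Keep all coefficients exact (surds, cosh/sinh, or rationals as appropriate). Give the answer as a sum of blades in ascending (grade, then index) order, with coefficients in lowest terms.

B^2 = (\frac{4}{3})^2*(\gamma_{23})^2 = \frac{16}{9}*(-1) = -\frac{16}{9} (a basis 2-blade squares to minus the product of its generators' squares).
B^2 = -\frac{16}{9} — a negative square means the series sums to a rotation: l = \frac{4}{3}, alpha*l = - \frac{\pi}{6}, so exp(alpha B) = cos(- \frac{\pi}{6}) + (sin(- \frac{\pi}{6})/(\frac{4}{3}))*B = \frac{\sqrt{3}}{2} + (- \frac{3}{8})*B.
Answer: \frac{\sqrt{3}}{2} - \frac{1}{2} \gamma_{23}


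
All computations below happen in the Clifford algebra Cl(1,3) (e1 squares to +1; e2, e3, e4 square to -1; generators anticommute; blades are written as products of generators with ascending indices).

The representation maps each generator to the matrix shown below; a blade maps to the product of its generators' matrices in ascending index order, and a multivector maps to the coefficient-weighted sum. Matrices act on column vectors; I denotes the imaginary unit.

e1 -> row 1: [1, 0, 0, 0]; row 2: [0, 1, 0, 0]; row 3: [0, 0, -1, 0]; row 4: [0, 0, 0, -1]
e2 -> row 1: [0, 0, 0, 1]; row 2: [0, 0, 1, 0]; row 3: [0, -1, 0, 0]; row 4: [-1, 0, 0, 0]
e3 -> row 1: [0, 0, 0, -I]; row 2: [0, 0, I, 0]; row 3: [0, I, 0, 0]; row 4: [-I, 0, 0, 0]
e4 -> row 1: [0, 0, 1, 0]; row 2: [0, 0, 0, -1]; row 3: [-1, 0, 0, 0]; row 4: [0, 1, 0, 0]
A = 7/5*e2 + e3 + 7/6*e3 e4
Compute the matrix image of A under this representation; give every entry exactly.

Bivector images (products of the table entries): rho(e3 e4) = rho(e3)rho(e4) = row 1: [0, -I, 0, 0]; row 2: [-I, 0, 0, 0]; row 3: [0, 0, 0, -I]; row 4: [0, 0, -I, 0].
M = (7/5)*rho(e2) + (1)*rho(e3) + (7/6)*rho(e3 e4), summed entrywise:
Answer: row 1: [0, -7*I/6, 0, 7/5 - I]; row 2: [-7*I/6, 0, 7/5 + I, 0]; row 3: [0, -7/5 + I, 0, -7*I/6]; row 4: [-7/5 - I, 0, -7*I/6, 0]


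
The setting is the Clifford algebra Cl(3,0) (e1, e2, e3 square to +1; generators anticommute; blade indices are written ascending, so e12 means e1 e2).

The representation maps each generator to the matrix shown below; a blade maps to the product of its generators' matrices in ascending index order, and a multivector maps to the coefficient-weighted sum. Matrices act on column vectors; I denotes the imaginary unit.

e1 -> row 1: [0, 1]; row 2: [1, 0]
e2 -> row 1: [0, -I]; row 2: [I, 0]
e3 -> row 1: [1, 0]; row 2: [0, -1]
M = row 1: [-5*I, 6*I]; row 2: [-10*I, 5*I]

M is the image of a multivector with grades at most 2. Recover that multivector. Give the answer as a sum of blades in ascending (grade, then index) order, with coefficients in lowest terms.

Method: 1, rho(e1), rho(e2), rho(e3) form a trace-orthogonal basis of the 2x2 complex matrices (tr(X Y) = 2 if X = Y, else 0), so M = m0*1 + m1*rho(e1) + m2*rho(e2) + m3*rho(e3) with m0 = tr(M)/2 = 0, m1 = tr(M rho(e1))/2 = -2*I, m2 = tr(M rho(e2))/2 = -8, m3 = tr(M rho(e3))/2 = -5*I.
Multiplying table entries, the bivector images are rho(e12) = I*rho(e3), rho(e13) = -I*rho(e2), rho(e23) = I*rho(e1); with real blade coefficients the real parts of m0..m3 are the coefficients of 1, e1, e2, e3 and the imaginary parts give the bivectors (e23: Im m1, e13: -Im m2, e12: Im m3).
Answer: -8*e2 - 5*e12 - 2*e23


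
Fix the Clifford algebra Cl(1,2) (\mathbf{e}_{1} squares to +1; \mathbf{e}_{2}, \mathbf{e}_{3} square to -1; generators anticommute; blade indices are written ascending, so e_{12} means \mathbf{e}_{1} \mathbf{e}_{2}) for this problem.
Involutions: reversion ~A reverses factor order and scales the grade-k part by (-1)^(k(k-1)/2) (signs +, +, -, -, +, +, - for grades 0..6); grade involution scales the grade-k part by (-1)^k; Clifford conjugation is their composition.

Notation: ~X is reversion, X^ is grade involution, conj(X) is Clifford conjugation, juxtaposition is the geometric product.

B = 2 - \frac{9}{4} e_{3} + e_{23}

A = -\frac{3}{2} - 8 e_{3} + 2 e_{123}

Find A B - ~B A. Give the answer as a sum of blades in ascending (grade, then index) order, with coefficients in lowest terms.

first term: -21 - 2 e_{1} - 8 e_{2} - \frac{101}{8} e_{3} + \frac{9}{2} e_{12} - \frac{3}{2} e_{23} + 4 e_{123}
second term: -21 + 2 e_{1} - 8 e_{2} - \frac{101}{8} e_{3} + \frac{9}{2} e_{12} + \frac{3}{2} e_{23} + 4 e_{123}
Answer: -4 e_{1} - 3 e_{23}


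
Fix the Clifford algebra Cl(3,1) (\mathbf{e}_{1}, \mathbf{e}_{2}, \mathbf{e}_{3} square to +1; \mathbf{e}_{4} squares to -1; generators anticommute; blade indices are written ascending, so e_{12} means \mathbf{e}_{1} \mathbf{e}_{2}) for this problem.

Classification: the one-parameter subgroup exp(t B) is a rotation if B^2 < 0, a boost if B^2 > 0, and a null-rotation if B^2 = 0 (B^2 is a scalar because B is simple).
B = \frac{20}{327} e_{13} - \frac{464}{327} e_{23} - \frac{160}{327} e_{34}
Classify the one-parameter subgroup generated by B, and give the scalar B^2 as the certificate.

B^2 term by term: the squares give (\frac{20}{327})^2*(e_{13})^2 + (-\frac{464}{327})^2*(e_{23})^2 + (-\frac{160}{327})^2*(e_{34})^2 = \frac{400}{106929}*(-1) + \frac{215296}{106929}*(-1) + \frac{25600}{106929}*(+1) = -\frac{16}{9} (each basis 2-blade squares to minus the product of its generators' squares); cross terms between blades sharing an index anticommute and cancel. So B^2 = -\frac{16}{9}.
Answer: rotation, certificate B^2 = -\frac{16}{9}. Key observation: B^2 = -\frac{16}{9} is a conjugation invariant, so its sign decides the class regardless of the surface form of B.


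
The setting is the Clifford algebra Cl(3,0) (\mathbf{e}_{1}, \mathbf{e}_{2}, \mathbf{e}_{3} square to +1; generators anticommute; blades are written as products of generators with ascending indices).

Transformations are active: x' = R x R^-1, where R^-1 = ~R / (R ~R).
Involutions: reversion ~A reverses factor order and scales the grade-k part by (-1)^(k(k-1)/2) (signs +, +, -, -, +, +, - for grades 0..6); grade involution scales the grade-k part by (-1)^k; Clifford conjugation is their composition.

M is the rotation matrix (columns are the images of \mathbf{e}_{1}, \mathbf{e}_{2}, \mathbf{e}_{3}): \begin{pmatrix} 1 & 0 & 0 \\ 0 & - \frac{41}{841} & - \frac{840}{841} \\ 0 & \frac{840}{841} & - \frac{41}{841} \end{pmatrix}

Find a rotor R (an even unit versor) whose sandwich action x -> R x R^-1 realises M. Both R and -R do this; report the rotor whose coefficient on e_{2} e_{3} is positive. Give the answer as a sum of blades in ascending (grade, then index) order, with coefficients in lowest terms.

Method: write R = a + b12*e_{1} e_{2} + b13*e_{1} e_{3} + b23*e_{2} e_{3} with a^2 + b12^2 + b13^2 + b23^2 = 1 (so R^-1 = ~R). Expanding the columns R e_j ~R gives tr M = 4a^2 - 1 and, from the antisymmetric part, M21 - M12 = -4a*b12, M13 - M31 = 4a*b13, M32 - M23 = -4a*b23.
Here tr M = \frac{759}{841}, so a^2 = (1 + tr M)/4 = \frac{400}{841} and a = ±\frac{20}{29}. Taking a = \frac{20}{29}: M21 - M12 = 0, M13 - M31 = 0, M32 - M23 = \frac{1680}{841}, giving b12 = 0, b13 = 0, b23 = -\frac{21}{29}, i.e. R = \frac{20}{29} - \frac{21}{29} e_{2} e_{3}.
Its e_{2} e_{3} coefficient is negative, so report the other preimage -R.
Answer: -\frac{20}{29} + \frac{21}{29} e_{2} e_{3}. Uniqueness: Spin(3) -> SO(3) maps R and -R to the same rotation of trace \frac{759}{841}; fixing the sign of the e_{2} e_{3} coefficient removes the ambiguity.


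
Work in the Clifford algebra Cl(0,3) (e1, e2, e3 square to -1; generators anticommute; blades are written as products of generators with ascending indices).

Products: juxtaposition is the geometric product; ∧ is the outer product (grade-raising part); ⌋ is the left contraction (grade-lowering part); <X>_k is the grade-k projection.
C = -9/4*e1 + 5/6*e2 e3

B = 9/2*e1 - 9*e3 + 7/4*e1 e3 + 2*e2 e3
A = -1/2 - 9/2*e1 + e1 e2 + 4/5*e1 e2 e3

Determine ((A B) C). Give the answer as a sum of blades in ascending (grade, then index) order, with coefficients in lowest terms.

step 1: 81/4 - 77/20*e1 + 59/10*e2 + 99/8*e3 + 36/5*e1 e2 + 301/8*e1 e3 - 57/20*e2 e3 - 18*e1 e2 e3
step 2: -503/80 - 489/16*e1 - 471/80*e2 - 8599/96*e3 + 10711/240*e1 e2 + 699/32*e1 e3 - 189/8*e2 e3 + 769/240*e1 e2 e3
Answer: -503/80 - 489/16*e1 - 471/80*e2 - 8599/96*e3 + 10711/240*e1 e2 + 699/32*e1 e3 - 189/8*e2 e3 + 769/240*e1 e2 e3


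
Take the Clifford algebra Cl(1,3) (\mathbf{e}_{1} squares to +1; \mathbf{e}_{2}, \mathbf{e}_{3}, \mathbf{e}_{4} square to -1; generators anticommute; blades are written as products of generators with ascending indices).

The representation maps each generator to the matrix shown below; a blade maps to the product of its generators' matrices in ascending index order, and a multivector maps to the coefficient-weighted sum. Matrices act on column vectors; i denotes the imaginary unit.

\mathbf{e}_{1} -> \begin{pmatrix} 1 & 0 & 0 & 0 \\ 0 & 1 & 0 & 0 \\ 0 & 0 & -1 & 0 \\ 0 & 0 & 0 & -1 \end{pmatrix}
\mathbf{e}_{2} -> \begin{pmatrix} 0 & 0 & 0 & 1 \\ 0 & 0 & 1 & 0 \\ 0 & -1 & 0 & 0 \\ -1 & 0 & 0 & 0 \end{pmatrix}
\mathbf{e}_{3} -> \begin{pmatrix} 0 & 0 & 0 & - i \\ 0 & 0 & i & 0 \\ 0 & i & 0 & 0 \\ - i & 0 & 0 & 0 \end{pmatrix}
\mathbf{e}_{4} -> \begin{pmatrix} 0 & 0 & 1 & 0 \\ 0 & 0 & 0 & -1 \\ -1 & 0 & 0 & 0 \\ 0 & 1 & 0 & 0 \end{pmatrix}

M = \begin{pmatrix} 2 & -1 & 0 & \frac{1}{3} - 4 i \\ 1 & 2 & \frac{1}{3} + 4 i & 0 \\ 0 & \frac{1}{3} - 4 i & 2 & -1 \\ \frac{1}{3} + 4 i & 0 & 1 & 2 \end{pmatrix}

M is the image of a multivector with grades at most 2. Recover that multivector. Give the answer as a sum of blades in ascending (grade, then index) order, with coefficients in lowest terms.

Method: the blade images are trace-orthogonal — tr(rho(e_A) rho(e_B)^-1) = 4 if A = B and 0 otherwise — and rho(e_A)^-1 = (e_A)^2 * rho(e_A) with (e_A)^2 = +1 or -1, so the coefficient of e_A in the preimage is (e_A)^2 * tr(M rho(e_A))/4.
Nonzero projections over blades of grade <= 2: 1: (1)^2 = +1, tr(M 1) = 8, coefficient 2; e_{1} e_{2}: (e_{1} e_{2})^2 = +1, tr(M rho(e_{1} e_{2})) = \frac{4}{3}, coefficient \frac{1}{3}; e_{1} e_{3}: (e_{1} e_{3})^2 = +1, tr(M rho(e_{1} e_{3})) = 16, coefficient 4; e_{2} e_{4}: (e_{2} e_{4})^2 = -1, tr(M rho(e_{2} e_{4})) = 4, coefficient -1. Every other blade of grade <= 2 projects to 0.
Answer: 2 + \frac{1}{3} e_{1} e_{2} + 4 e_{1} e_{3} - e_{2} e_{4}


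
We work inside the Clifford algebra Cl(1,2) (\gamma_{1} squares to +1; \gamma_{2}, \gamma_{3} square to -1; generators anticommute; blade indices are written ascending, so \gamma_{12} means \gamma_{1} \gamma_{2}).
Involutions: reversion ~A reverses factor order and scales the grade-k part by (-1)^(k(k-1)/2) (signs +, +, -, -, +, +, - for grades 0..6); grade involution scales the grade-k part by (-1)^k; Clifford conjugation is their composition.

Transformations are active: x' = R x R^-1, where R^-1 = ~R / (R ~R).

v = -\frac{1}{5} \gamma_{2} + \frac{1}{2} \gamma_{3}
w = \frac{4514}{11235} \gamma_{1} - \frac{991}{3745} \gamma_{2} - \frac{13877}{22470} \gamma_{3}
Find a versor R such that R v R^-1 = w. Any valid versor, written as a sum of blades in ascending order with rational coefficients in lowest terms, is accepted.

Take R = v + w = \frac{4514}{11235} \gamma_{1} - \frac{348}{749} \gamma_{2} - \frac{1321}{11235} \gamma_{3}. Because q(v) = q(w) = -\frac{29}{100}, conjugation by R sends v exactly to w.
Answer: \frac{4514}{11235} \gamma_{1} - \frac{348}{749} \gamma_{2} - \frac{1321}{11235} \gamma_{3}


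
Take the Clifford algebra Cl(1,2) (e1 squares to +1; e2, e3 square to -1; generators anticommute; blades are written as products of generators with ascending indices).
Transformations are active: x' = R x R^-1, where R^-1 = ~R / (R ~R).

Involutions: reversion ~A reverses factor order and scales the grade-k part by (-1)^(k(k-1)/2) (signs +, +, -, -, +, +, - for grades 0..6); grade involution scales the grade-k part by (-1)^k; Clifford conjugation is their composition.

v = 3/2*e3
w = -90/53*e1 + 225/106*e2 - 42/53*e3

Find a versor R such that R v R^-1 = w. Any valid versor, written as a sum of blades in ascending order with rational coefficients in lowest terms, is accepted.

A norm check does it: q(v) = q(w) = -9/4, hence R = v + w = -90/53*e1 + 225/106*e2 + 75/106*e3 realises the map — parallel part kept, (v - w)/2 negated, v carried to w.
Answer: -90/53*e1 + 225/106*e2 + 75/106*e3


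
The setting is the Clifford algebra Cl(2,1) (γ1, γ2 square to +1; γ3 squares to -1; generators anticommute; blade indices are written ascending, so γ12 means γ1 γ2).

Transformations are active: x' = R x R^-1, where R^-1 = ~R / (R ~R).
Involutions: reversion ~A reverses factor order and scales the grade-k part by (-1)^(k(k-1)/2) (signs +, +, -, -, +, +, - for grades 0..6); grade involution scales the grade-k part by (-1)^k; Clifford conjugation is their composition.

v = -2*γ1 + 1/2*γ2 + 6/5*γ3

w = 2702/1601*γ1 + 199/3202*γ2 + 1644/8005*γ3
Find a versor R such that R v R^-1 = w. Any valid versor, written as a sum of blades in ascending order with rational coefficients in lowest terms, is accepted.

Reasoning: v^2 = w^2 = 281/100 since conjugation preserves the quadratic form; R = v + w = -500/1601*γ1 + 900/1601*γ2 + 2250/1601*γ3 is then valid when invertible, keeping its own part and reversing (v - w)/2.
Answer: -500/1601*γ1 + 900/1601*γ2 + 2250/1601*γ3


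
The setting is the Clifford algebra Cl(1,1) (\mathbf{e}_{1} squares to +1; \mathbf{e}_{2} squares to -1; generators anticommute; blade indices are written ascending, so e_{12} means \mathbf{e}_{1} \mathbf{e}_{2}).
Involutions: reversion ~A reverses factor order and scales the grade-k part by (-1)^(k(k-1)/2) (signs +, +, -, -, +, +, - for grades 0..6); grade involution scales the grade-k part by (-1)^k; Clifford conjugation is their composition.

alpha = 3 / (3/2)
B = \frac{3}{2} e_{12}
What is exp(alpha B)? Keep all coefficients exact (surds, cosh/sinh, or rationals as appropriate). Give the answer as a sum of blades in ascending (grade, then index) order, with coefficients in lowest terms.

B^2 = (\frac{3}{2})^2*(e_{12})^2 = \frac{9}{4}*(+1) = \frac{9}{4} (a basis 2-blade squares to minus the product of its generators' squares).
B^2 = \frac{9}{4} — a positive square means the series sums to a boost: l = \frac{3}{2}, alpha*l = 3, so exp(alpha B) = cosh(3) + (sinh(3)/(\frac{3}{2}))*B = \cosh{\left(3 \right)} + (\frac{2 \sinh{\left(3 \right)}}{3})*B.
Answer: \cosh{\left(3 \right)} + \sinh{\left(3 \right)} e_{12}


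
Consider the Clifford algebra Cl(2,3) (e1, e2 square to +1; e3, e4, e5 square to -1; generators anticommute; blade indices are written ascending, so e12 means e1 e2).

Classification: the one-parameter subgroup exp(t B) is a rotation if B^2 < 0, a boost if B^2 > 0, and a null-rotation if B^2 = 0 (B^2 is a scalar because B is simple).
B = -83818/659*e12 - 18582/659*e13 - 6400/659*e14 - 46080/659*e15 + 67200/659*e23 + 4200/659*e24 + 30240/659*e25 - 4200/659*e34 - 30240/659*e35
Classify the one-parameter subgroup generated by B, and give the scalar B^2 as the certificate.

B^2 term by term: the squares give (-83818/659)^2*(e12)^2 + (-18582/659)^2*(e13)^2 + (-6400/659)^2*(e14)^2 + (-46080/659)^2*(e15)^2 + (67200/659)^2*(e23)^2 + (4200/659)^2*(e24)^2 + (30240/659)^2*(e25)^2 + (-4200/659)^2*(e34)^2 + (-30240/659)^2*(e35)^2 = 7025457124/434281*(-1) + 345290724/434281*(+1) + 40960000/434281*(+1) + 2123366400/434281*(+1) + 4515840000/434281*(+1) + 17640000/434281*(+1) + 914457600/434281*(+1) + 17640000/434281*(-1) + 914457600/434281*(-1) = 0 (each basis 2-blade squares to minus the product of its generators' squares); cross terms between blades sharing an index anticommute and cancel; the commuting (index-disjoint) pairs give grade-4 terms 2*c*c'*(blade product), which cancel blade by blade — e1234: 704071200/434281 + 156088800/434281 - 860160000/434281 = 0; e1235: 5069312640/434281 + 1123839360/434281 - 6193152000/434281 = 0; e1245: 387072000/434281 - 387072000/434281 = 0; e1345: -387072000/434281 + 387072000/434281 = 0; e2345: 254016000/434281 - 254016000/434281 = 0 — confirming B is simple. So B^2 = 0.
Answer: null-rotation, certificate B^2 = 0. One invariant decides it: the square 0 survives every conjugation, and its sign is exactly the classification.


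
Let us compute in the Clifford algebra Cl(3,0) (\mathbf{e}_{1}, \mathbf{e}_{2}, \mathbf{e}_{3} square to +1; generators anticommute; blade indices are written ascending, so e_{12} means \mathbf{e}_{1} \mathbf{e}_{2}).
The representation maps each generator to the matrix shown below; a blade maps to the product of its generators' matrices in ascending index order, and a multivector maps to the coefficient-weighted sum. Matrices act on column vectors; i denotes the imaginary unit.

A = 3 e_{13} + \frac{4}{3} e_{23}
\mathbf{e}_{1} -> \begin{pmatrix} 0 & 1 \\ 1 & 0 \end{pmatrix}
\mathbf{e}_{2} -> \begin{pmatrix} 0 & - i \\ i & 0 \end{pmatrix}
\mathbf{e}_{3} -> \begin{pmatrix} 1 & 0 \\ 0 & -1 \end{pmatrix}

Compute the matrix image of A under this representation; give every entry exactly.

Bivector images (products of the table entries): rho(e_{13}) = rho(\mathbf{e}_{1})rho(\mathbf{e}_{3}) = \begin{pmatrix} 0 & -1 \\ 1 & 0 \end{pmatrix}; rho(e_{23}) = rho(\mathbf{e}_{2})rho(\mathbf{e}_{3}) = \begin{pmatrix} 0 & i \\ i & 0 \end{pmatrix}.
M = (3)*rho(e_{13}) + (\frac{4}{3})*rho(e_{23}), summed entrywise:
Answer: \begin{pmatrix} 0 & -3 + \frac{4 i}{3} \\ 3 + \frac{4 i}{3} & 0 \end{pmatrix}


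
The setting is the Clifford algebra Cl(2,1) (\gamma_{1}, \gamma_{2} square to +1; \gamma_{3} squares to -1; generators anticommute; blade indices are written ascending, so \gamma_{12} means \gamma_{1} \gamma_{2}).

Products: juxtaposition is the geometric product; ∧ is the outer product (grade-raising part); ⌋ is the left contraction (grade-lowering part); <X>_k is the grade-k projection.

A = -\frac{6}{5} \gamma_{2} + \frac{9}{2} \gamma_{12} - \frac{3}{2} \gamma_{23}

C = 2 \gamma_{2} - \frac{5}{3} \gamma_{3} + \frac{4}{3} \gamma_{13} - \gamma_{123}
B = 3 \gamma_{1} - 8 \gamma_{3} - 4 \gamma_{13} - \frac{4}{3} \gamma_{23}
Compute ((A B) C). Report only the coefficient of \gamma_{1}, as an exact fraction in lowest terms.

step 1: 2 - \frac{51}{2} \gamma_{2} + \frac{8}{5} \gamma_{3} - \frac{12}{5} \gamma_{12} - 6 \gamma_{13} + \frac{138}{5} \gamma_{23} - \frac{453}{10} \gamma_{123}
step 2: -\frac{331}{30} - \frac{604}{15} \gamma_{1} + \frac{522}{5} \gamma_{2} - \frac{914}{15} \gamma_{3} - \frac{1107}{10} \gamma_{12} + \frac{2033}{30} \gamma_{13} + \frac{85}{2} \gamma_{23} + 48 \gamma_{123}
Answer: -\frac{604}{15}


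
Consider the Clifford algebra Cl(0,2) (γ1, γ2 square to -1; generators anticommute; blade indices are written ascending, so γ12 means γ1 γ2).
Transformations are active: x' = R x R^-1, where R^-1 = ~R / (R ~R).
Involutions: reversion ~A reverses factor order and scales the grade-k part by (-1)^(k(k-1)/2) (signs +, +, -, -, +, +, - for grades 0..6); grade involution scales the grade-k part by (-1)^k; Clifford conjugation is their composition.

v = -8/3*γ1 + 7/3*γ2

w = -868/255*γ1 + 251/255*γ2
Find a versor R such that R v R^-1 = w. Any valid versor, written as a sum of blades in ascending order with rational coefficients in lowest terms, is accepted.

Since q(v) = q(w) = -113/9, the sum R = v + w = -516/85*γ1 + 282/85*γ2 does the job whenever invertible.
Answer: -516/85*γ1 + 282/85*γ2


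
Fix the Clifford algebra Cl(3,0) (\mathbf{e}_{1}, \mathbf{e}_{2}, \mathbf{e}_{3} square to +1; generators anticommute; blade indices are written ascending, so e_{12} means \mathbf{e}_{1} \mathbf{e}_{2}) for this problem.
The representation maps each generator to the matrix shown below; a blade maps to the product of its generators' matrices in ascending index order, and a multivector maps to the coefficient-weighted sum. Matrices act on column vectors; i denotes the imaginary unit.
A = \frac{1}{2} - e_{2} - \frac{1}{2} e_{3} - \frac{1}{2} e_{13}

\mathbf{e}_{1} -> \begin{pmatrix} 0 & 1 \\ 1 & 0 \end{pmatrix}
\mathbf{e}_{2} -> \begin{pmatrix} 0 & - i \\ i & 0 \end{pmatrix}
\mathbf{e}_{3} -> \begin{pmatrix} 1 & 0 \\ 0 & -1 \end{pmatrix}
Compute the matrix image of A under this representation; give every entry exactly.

Bivector images (products of the table entries): rho(e_{13}) = rho(\mathbf{e}_{1})rho(\mathbf{e}_{3}) = \begin{pmatrix} 0 & -1 \\ 1 & 0 \end{pmatrix}.
M = (\frac{1}{2})*1 + (-1)*rho(e_{2}) + (-\frac{1}{2})*rho(e_{3}) + (-\frac{1}{2})*rho(e_{13}), summed entrywise (1 is the identity matrix):
Answer: \begin{pmatrix} 0 & \frac{1}{2} + i \\ - \frac{1}{2} - i & 1 \end{pmatrix}


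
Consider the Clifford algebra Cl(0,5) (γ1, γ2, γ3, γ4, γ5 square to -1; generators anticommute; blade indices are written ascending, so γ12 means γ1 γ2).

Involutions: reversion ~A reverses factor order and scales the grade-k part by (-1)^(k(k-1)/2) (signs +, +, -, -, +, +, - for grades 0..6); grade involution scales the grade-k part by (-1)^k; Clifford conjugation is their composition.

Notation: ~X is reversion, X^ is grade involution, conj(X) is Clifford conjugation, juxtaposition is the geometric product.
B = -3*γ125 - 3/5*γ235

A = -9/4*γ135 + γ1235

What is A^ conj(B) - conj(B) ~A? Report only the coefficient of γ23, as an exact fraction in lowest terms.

first term: -3/5*γ1 - 3*γ3 + 27/20*γ12 - 27/4*γ23
second term: 3/5*γ1 + 3*γ3 - 27/20*γ12 + 27/4*γ23
Answer: -27/2


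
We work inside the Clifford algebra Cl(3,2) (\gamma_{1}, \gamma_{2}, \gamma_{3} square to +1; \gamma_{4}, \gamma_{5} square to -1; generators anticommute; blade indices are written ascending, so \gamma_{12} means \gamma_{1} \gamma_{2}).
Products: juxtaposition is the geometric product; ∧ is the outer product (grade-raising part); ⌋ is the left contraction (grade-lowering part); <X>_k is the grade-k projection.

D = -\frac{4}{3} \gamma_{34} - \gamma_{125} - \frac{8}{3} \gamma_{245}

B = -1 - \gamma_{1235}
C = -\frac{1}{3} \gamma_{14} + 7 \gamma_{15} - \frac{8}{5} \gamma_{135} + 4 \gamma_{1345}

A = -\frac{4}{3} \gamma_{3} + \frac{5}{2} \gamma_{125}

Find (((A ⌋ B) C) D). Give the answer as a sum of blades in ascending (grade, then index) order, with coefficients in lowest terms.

step 1: \frac{5}{2} \gamma_{3} + \frac{4}{3} \gamma_{125}
step 2: -\frac{28}{3} \gamma_{2} + 4 \gamma_{15} - \frac{32}{15} \gamma_{23} + \frac{5}{6} \gamma_{134} - \frac{35}{2} \gamma_{135} - 10 \gamma_{145} - \frac{16}{3} \gamma_{234} + \frac{4}{9} \gamma_{245}
step 3: \frac{32}{27} - \frac{10}{9} \gamma_{1} + \frac{100}{9} \gamma_{2} - \frac{80}{3} \gamma_{12} - \frac{4}{9} \gamma_{14} - \frac{28}{3} \gamma_{15} - \frac{35}{2} \gamma_{23} - \frac{322}{45} \gamma_{24} - \frac{128}{9} \gamma_{35} + \frac{224}{9} \gamma_{45} + \frac{32}{3} \gamma_{124} + \frac{56}{5} \gamma_{135} + \frac{70}{3} \gamma_{145} + \frac{112}{9} \gamma_{234} - \frac{16}{27} \gamma_{235} - \frac{256}{45} \gamma_{345} + \frac{140}{3} \gamma_{1234} + \frac{20}{9} \gamma_{1235} - \frac{32}{3} \gamma_{1345} - \frac{5}{6} \gamma_{2345}
Answer: \frac{32}{27} - \frac{10}{9} \gamma_{1} + \frac{100}{9} \gamma_{2} - \frac{80}{3} \gamma_{12} - \frac{4}{9} \gamma_{14} - \frac{28}{3} \gamma_{15} - \frac{35}{2} \gamma_{23} - \frac{322}{45} \gamma_{24} - \frac{128}{9} \gamma_{35} + \frac{224}{9} \gamma_{45} + \frac{32}{3} \gamma_{124} + \frac{56}{5} \gamma_{135} + \frac{70}{3} \gamma_{145} + \frac{112}{9} \gamma_{234} - \frac{16}{27} \gamma_{235} - \frac{256}{45} \gamma_{345} + \frac{140}{3} \gamma_{1234} + \frac{20}{9} \gamma_{1235} - \frac{32}{3} \gamma_{1345} - \frac{5}{6} \gamma_{2345}


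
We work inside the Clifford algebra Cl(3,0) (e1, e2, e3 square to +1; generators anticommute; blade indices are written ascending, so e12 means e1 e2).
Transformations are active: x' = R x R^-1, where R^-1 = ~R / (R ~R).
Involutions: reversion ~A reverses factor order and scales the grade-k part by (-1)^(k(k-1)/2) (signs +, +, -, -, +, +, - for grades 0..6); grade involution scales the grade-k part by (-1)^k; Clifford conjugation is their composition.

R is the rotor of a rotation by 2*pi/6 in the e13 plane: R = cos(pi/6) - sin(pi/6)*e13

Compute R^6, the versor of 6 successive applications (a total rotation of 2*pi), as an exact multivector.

Rotor phase runs at HALF the rotation angle; powers of one rotor simply add phase, so after 6 steps in e13 the phase is 6*pi/6 = pi and R^6 = cos(pi) - sin(pi)*e13.
cos(pi) = -1 and sin(pi) = 0, so R^6 = -1. The total rotation 2*pi is 1 full turn, so every vector returns to itself, yet the rotor is -1, on the OTHER sheet of the double cover (an odd number of 2*pi turns).
Answer: -1


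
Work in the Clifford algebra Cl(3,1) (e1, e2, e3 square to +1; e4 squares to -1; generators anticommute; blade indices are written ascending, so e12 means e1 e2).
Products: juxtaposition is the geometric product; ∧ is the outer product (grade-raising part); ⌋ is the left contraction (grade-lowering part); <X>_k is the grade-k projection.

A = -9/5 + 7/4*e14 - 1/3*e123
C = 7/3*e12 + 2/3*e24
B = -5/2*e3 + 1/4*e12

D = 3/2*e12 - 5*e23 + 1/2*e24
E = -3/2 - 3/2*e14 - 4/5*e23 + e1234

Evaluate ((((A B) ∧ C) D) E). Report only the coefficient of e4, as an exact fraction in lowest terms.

step 1: 55/12*e3 + 23/60*e12 + 7/16*e24 + 35/8*e134
step 2: 385/36*e123 - 55/18*e234
step 3: 1925/36*e1 - 1045/72*e3 - 275/18*e4 - 55/72*e134
step 4: -1375/24*e1 - 99/8*e2 + 165/8*e3 - 1375/24*e4 - 1045/18*e123 - 121/8*e124 - 165/8*e134 + 2365/36*e234
Answer: -1375/24


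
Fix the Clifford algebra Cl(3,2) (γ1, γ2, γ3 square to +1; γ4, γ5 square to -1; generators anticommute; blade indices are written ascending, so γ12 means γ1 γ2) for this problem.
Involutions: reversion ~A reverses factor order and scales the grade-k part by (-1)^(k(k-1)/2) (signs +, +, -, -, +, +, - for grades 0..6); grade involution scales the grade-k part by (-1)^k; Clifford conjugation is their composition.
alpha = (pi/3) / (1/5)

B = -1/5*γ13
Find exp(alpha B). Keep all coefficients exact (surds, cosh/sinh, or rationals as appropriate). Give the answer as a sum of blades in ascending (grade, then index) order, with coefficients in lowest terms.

B^2 = (-1/5)^2*(γ13)^2 = 1/25*(-1) = -1/25 (a basis 2-blade squares to minus the product of its generators' squares).
B^2 = -1/25 — B^2 < 0, so the exponential closes trigonometrically: l = 1/5, alpha*l = pi/3, so exp(alpha B) = cos(pi/3) + (sin(pi/3)/(1/5))*B = 1/2 + (5*sqrt(3)/2)*B.
Answer: 1/2 - sqrt(3)/2*γ13


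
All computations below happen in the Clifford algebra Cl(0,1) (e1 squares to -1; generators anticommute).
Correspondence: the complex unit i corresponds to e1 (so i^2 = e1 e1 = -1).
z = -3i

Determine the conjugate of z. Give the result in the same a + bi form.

In blades: z = -3*e1.
Conjugation here is Clifford conjugation: the scalar is fixed and the grade-1 and grade-2 blades all flip sign, giving 3*e1; translating back:
Answer: 3i


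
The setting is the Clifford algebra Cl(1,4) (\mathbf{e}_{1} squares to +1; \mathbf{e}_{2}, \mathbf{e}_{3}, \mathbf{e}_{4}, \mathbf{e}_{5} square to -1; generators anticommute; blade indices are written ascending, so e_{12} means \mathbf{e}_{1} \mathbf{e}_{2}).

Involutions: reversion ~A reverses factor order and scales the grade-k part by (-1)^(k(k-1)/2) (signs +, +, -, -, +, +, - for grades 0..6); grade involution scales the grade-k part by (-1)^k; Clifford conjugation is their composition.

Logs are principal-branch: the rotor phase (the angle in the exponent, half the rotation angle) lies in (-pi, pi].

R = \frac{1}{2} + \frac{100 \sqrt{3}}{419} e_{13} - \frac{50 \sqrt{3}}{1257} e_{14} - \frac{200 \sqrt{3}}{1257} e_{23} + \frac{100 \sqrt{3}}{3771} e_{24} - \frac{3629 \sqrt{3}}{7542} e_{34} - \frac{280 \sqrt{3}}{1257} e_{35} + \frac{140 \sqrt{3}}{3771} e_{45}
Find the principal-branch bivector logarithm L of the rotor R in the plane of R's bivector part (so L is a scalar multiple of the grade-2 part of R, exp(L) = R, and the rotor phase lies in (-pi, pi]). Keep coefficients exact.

The scalar part of R is \frac{1}{2}, which pins the rotor phase on the principal branch; dividing the bivector part by the sine of that phase recovers the unit plane, and L is the phase times that plane.
Concretely: cos(phase) = \frac{1}{2} gives phase = ±\frac{\pi}{3}, and since phase/sin(phase) is even the sign is immaterial: L = (phase/sin(phase)) * <R>_2 = (\frac{2 \sqrt{3} \pi}{9}) * <R>_2.
Answer: \frac{200 \pi}{1257} e_{13} - \frac{100 \pi}{3771} e_{14} - \frac{400 \pi}{3771} e_{23} + \frac{200 \pi}{11313} e_{24} - \frac{3629 \pi}{11313} e_{34} - \frac{560 \pi}{3771} e_{35} + \frac{280 \pi}{11313} e_{45}
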